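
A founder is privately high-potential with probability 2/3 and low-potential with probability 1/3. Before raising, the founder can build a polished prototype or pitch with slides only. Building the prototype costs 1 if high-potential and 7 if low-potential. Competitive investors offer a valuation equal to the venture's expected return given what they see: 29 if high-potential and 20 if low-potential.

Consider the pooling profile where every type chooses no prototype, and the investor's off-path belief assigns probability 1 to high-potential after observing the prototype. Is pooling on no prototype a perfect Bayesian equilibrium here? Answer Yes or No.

No

On path, the investor holds the prior and pays 2/3·29 + 1/3·20 = 26. Off path (the prototype), believing high-potential, it pays 29.
high-potential: no prototype nets 26; the prototype nets 29 − 1 = 28. high-potential would deviate.
low-potential: no prototype nets 26; the prototype nets 29 − 7 = 22. low-potential stays.
A type deviates, so pooling fails.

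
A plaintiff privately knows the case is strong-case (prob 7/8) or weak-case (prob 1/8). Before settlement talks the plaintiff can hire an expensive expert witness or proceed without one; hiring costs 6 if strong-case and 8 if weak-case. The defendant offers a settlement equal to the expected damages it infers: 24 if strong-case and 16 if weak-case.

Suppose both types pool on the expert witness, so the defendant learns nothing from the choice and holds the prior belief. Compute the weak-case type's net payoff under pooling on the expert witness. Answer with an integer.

Pooled settlement = 7/8·24 + 1/8·16 = 23.
weak-case pays cost 8 for the expert witness, so net payoff = 23 − 8 = 15.

15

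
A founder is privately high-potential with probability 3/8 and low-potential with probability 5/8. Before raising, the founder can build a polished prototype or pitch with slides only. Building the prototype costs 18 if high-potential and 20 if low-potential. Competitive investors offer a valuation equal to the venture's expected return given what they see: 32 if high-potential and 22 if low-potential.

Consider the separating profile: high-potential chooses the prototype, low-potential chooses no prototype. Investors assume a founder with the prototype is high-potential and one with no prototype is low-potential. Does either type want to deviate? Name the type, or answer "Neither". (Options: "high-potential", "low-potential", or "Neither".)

high-potential

The prototype pays 32; no prototype pays 22.
high-potential: assigned the prototype, nets 32 − 18 = 14; deviating to no prototype nets 22.
low-potential: assigned no prototype, nets 22; deviating to the prototype nets 32 − 20 = 12.
The high-potential type gains 8 by deviating.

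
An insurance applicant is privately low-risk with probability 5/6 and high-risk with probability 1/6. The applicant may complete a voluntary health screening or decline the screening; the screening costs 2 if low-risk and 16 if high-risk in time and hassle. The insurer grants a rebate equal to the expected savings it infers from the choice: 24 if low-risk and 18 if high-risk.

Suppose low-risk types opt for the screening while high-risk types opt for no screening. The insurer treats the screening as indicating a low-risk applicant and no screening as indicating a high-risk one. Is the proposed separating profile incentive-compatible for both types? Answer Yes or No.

Under these beliefs, the screening earns rebate 24 and no screening earns rebate 18.
low-risk: the screening nets 24 − 2 = 22; no screening nets 18. low-risk prefers the screening.
high-risk: the screening nets 24 − 16 = 8; no screening nets 18. high-risk prefers no screening.
Neither type deviates, so the separating profile is an equilibrium.

Yes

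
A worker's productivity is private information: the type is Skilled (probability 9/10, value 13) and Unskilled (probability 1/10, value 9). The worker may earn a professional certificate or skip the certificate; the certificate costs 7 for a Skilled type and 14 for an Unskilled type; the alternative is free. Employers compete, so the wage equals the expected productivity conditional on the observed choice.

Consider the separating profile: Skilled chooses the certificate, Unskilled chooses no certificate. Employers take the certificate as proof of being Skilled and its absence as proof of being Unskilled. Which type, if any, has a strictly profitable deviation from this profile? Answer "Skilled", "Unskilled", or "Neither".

The certificate pays 13; no certificate pays 9.
Skilled: assigned the certificate, nets 13 − 7 = 6; deviating to no certificate nets 9.
Unskilled: assigned no certificate, nets 9; deviating to the certificate nets 13 − 14 = -1.
The Skilled type gains 3 by deviating.

Skilled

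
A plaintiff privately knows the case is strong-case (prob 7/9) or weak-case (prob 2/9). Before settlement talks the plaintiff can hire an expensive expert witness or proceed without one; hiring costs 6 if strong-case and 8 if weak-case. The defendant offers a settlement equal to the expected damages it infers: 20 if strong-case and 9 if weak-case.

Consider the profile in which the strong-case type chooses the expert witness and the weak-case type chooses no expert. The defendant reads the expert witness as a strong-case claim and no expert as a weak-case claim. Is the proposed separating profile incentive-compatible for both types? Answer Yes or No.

Under these beliefs, the expert witness earns settlement 20 and no expert earns settlement 9.
strong-case: the expert witness nets 20 − 6 = 14; no expert nets 9. strong-case prefers the expert witness.
weak-case: the expert witness nets 20 − 8 = 12; no expert nets 9. weak-case would deviate to the expert witness.
weak-case has a profitable deviation, so the profile is not an equilibrium.

No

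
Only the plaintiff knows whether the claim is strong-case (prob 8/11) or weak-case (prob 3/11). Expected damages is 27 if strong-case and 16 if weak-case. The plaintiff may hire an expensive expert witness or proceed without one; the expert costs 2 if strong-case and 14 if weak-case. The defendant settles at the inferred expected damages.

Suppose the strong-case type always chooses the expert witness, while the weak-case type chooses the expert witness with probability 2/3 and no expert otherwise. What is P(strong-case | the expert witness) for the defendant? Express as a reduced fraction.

P(the expert witness) = (8/11)·1 + (3/11)·(2/3) = 10/11.
By Bayes' rule, P(strong-case | the expert witness) = (8/11) / (10/11) = 4/5.

4/5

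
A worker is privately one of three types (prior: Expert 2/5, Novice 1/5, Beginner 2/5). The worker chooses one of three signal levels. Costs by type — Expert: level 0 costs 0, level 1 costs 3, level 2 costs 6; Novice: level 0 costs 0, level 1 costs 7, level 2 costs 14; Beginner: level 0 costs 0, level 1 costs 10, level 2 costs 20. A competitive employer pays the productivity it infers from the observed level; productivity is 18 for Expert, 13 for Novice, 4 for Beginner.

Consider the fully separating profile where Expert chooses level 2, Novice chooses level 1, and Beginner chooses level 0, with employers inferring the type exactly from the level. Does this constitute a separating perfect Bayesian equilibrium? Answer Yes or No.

Yes

Separating wages: level 2 → 18, level 1 → 13, level 0 → 4.
Expert (assigned level 2): level 0: 4 − 0 = 4; level 1: 13 − 3 = 10; level 2: 18 − 6 = 12. Expert stays.
Novice (assigned level 1): level 0: 4 − 0 = 4; level 1: 13 − 7 = 6; level 2: 18 − 14 = 4. Novice stays.
Beginner (assigned level 0): level 0: 4 − 0 = 4; level 1: 13 − 10 = 3; level 2: 18 − 20 = -2. Beginner stays.
Every type prefers its assigned level; separation holds.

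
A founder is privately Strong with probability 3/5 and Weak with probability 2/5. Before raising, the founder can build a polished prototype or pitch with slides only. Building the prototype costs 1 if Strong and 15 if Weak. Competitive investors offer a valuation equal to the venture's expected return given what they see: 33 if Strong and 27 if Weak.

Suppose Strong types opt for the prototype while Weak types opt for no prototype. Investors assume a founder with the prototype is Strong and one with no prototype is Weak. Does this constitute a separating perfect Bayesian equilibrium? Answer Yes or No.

Under these beliefs, the prototype earns valuation 33 and no prototype earns valuation 27.
Strong: the prototype nets 33 − 1 = 32; no prototype nets 27. Strong prefers the prototype.
Weak: the prototype nets 33 − 15 = 18; no prototype nets 27. Weak prefers no prototype.
Neither type deviates, so the separating profile is an equilibrium.

Yes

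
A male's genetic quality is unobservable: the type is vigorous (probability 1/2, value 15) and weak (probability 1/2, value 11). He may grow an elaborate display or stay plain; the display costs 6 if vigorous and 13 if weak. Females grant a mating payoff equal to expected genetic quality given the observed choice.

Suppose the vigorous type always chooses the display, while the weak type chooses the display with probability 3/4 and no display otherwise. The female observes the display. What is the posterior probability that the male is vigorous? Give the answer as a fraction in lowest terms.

4/7

P(the display) = (1/2)·1 + (1/2)·(3/4) = 7/8.
By Bayes' rule, P(vigorous | the display) = (1/2) / (7/8) = 4/7.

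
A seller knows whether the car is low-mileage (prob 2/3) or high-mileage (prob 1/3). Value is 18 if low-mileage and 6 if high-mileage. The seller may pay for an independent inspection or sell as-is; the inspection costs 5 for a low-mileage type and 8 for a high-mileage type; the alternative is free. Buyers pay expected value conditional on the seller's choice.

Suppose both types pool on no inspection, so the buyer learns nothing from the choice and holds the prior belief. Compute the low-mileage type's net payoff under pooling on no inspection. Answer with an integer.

Pooled price = 2/3·18 + 1/3·6 = 14.
low-mileage pays no cost for no inspection, so net payoff = 14.

14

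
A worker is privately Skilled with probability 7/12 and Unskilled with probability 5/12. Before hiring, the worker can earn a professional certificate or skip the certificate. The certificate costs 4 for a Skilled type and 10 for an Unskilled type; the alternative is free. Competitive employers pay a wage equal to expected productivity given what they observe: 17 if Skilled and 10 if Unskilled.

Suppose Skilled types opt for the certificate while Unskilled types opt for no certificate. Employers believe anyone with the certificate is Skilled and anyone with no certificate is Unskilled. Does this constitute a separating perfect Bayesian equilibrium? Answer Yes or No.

Under these beliefs, the certificate earns wage 17 and no certificate earns wage 10.
Skilled: the certificate nets 17 − 4 = 13; no certificate nets 10. Skilled prefers the certificate.
Unskilled: the certificate nets 17 − 10 = 7; no certificate nets 10. Unskilled prefers no certificate.
Neither type deviates, so the separating profile is an equilibrium.

Yes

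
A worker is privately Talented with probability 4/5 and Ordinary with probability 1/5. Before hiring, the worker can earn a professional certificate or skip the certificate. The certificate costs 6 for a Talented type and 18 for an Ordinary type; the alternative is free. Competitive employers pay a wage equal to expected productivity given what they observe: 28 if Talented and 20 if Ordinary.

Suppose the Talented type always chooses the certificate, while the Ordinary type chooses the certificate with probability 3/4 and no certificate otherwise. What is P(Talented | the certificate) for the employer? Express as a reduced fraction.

P(the certificate) = (4/5)·1 + (1/5)·(3/4) = 19/20.
By Bayes' rule, P(Talented | the certificate) = (4/5) / (19/20) = 16/19.

16/19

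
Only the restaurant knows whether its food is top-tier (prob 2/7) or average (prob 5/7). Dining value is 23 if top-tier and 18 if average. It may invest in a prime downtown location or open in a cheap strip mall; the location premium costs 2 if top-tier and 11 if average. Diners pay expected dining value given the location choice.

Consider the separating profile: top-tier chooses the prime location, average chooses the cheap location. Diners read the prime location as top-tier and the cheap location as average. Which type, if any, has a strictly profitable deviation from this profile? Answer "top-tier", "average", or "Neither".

Neither

The prime location pays 23; the cheap location pays 18.
top-tier: assigned the prime location, nets 23 − 2 = 21; deviating to the cheap location nets 18.
average: assigned the cheap location, nets 18; deviating to the prime location nets 23 − 11 = 12.
Both types strictly prefer their assigned action; no profitable deviation.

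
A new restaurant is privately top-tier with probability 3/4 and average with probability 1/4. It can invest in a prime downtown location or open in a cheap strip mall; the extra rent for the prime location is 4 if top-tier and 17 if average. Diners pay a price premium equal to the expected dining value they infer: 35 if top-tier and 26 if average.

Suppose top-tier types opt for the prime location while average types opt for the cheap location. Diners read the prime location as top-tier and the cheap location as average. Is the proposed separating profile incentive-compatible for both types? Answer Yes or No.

Yes

Under these beliefs, the prime location earns price premium 35 and the cheap location earns price premium 26.
top-tier: the prime location nets 35 − 4 = 31; the cheap location nets 26. top-tier prefers the prime location.
average: the prime location nets 35 − 17 = 18; the cheap location nets 26. average prefers the cheap location.
Neither type deviates, so the separating profile is an equilibrium.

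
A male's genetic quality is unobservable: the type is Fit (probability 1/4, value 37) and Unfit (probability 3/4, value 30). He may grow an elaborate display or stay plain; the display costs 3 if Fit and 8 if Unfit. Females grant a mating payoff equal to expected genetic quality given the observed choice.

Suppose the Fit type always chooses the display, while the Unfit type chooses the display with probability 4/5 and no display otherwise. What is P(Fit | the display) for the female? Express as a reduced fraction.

5/17

P(the display) = (1/4)·1 + (3/4)·(4/5) = 17/20.
By Bayes' rule, P(Fit | the display) = (1/4) / (17/20) = 5/17.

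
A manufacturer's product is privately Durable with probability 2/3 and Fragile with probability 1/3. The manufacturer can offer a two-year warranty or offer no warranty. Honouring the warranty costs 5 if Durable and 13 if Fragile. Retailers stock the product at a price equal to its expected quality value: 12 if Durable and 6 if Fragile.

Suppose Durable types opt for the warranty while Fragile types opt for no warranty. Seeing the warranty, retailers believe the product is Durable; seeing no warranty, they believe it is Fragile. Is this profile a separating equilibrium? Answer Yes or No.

Yes

Under these beliefs, the warranty earns price 12 and no warranty earns price 6.
Durable: the warranty nets 12 − 5 = 7; no warranty nets 6. Durable prefers the warranty.
Fragile: the warranty nets 12 − 13 = -1; no warranty nets 6. Fragile prefers no warranty.
Neither type deviates, so the separating profile is an equilibrium.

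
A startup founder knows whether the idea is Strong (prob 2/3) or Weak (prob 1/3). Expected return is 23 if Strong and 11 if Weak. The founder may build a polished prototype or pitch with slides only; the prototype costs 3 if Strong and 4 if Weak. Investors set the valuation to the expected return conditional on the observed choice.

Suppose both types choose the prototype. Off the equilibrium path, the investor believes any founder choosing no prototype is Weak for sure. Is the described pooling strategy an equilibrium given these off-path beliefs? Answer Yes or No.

Yes

On path, the investor holds the prior and pays 2/3·23 + 1/3·11 = 19. Off path (no prototype), believing Weak, it pays 11.
Strong: the prototype nets 19 − 3 = 16; no prototype nets 11. Strong stays.
Weak: the prototype nets 19 − 4 = 15; no prototype nets 11. Weak stays.
No type deviates, so pooling is sustained.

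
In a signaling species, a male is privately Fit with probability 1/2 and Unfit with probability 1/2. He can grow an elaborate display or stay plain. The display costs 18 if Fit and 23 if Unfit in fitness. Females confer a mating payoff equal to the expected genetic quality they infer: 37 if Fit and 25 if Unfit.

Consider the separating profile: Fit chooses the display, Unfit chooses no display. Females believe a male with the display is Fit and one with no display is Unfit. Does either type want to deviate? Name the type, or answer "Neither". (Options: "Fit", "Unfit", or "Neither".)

The display pays 37; no display pays 25.
Fit: assigned the display, nets 37 − 18 = 19; deviating to no display nets 25.
Unfit: assigned no display, nets 25; deviating to the display nets 37 − 23 = 14.
The Fit type gains 6 by deviating.

Fit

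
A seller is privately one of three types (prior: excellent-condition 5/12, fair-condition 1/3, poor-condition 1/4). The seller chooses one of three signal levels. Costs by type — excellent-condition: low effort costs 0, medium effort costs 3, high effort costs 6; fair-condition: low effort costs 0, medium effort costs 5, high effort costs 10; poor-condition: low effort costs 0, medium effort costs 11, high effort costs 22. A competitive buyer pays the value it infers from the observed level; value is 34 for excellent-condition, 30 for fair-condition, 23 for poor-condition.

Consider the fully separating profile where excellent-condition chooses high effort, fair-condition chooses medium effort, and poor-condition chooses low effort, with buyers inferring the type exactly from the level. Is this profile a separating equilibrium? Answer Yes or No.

Yes

Separating prices: high effort → 34, medium effort → 30, low effort → 23.
excellent-condition (assigned high effort): low effort: 23 − 0 = 23; medium effort: 30 − 3 = 27; high effort: 34 − 6 = 28. excellent-condition stays.
fair-condition (assigned medium effort): low effort: 23 − 0 = 23; medium effort: 30 − 5 = 25; high effort: 34 − 10 = 24. fair-condition stays.
poor-condition (assigned low effort): low effort: 23 − 0 = 23; medium effort: 30 − 11 = 19; high effort: 34 − 22 = 12. poor-condition stays.
Every type prefers its assigned level; separation holds.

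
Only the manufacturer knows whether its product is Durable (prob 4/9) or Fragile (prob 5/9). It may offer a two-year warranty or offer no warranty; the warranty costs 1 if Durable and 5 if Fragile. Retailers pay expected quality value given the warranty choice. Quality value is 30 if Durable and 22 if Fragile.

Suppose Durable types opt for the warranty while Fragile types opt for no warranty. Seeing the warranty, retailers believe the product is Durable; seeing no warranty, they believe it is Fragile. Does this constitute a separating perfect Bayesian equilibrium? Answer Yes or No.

Under these beliefs, the warranty earns price 30 and no warranty earns price 22.
Durable: the warranty nets 30 − 1 = 29; no warranty nets 22. Durable prefers the warranty.
Fragile: the warranty nets 30 − 5 = 25; no warranty nets 22. Fragile would deviate to the warranty.
Fragile has a profitable deviation, so the profile is not an equilibrium.

No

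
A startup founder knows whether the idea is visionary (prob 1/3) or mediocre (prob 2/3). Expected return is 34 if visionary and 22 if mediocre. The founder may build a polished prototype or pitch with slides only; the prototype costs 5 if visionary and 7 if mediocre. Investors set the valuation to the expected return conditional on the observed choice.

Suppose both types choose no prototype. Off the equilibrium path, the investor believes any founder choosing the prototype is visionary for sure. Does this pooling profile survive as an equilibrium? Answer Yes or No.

No

On path, the investor holds the prior and pays 1/3·34 + 2/3·22 = 26. Off path (the prototype), believing visionary, it pays 34.
visionary: no prototype nets 26; the prototype nets 34 − 5 = 29. visionary would deviate.
mediocre: no prototype nets 26; the prototype nets 34 − 7 = 27. mediocre would deviate.
A type deviates, so pooling fails.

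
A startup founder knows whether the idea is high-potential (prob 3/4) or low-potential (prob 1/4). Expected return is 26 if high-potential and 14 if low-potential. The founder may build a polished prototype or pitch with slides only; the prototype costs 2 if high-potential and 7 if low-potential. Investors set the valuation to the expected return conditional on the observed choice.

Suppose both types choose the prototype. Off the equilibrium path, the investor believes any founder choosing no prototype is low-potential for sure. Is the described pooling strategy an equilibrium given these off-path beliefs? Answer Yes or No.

Yes

On path, the investor holds the prior and pays 3/4·26 + 1/4·14 = 23. Off path (no prototype), believing low-potential, it pays 14.
high-potential: the prototype nets 23 − 2 = 21; no prototype nets 14. high-potential stays.
low-potential: the prototype nets 23 − 7 = 16; no prototype nets 14. low-potential stays.
No type deviates, so pooling is sustained.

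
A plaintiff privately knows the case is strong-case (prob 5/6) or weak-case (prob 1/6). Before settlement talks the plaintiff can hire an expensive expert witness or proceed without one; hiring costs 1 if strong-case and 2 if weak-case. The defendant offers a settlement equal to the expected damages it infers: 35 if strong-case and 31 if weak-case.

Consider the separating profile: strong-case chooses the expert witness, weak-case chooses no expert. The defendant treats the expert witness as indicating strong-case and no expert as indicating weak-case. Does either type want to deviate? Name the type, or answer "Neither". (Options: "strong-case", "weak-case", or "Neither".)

The expert witness pays 35; no expert pays 31.
strong-case: assigned the expert witness, nets 35 − 1 = 34; deviating to no expert nets 31.
weak-case: assigned no expert, nets 31; deviating to the expert witness nets 35 − 2 = 33.
The weak-case type gains 2 by deviating.

weak-case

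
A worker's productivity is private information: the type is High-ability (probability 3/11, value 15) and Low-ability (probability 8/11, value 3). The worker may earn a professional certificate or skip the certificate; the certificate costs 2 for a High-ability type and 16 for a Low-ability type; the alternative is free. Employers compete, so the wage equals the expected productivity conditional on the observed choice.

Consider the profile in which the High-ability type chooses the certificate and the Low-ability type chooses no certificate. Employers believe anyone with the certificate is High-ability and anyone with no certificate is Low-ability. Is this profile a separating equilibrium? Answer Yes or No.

Under these beliefs, the certificate earns wage 15 and no certificate earns wage 3.
High-ability: the certificate nets 15 − 2 = 13; no certificate nets 3. High-ability prefers the certificate.
Low-ability: the certificate nets 15 − 16 = -1; no certificate nets 3. Low-ability prefers no certificate.
Neither type deviates, so the separating profile is an equilibrium.

Yes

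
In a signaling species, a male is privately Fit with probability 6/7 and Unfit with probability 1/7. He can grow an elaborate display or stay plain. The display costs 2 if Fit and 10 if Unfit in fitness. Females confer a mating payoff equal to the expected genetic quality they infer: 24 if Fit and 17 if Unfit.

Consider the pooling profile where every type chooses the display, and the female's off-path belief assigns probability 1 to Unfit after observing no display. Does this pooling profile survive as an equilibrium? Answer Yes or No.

On path, the female holds the prior and pays 6/7·24 + 1/7·17 = 23. Off path (no display), believing Unfit, it pays 17.
Fit: the display nets 23 − 2 = 21; no display nets 17. Fit stays.
Unfit: the display nets 23 − 10 = 13; no display nets 17. Unfit would deviate.
A type deviates, so pooling fails.

No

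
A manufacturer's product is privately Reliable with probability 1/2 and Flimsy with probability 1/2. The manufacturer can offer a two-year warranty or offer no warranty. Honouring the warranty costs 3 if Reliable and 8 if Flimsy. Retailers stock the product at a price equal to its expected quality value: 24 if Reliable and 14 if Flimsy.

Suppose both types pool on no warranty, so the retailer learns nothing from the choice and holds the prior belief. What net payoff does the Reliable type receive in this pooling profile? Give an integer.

Pooled price = 1/2·24 + 1/2·14 = 19.
Reliable pays no cost for no warranty, so net payoff = 19.

19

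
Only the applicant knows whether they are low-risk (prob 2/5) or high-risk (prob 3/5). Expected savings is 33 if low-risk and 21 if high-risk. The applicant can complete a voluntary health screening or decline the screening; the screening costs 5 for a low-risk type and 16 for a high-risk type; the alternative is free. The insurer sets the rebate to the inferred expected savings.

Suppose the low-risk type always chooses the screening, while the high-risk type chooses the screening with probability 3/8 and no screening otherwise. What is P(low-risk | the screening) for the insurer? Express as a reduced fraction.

16/25

P(the screening) = (2/5)·1 + (3/5)·(3/8) = 5/8.
By Bayes' rule, P(low-risk | the screening) = (2/5) / (5/8) = 16/25.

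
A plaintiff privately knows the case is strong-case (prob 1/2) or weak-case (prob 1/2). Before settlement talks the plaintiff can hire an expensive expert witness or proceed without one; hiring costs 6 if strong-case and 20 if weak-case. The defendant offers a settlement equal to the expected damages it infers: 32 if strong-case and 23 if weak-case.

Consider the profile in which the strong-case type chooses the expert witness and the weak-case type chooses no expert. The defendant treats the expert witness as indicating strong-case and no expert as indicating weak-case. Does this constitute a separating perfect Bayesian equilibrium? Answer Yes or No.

Under these beliefs, the expert witness earns settlement 32 and no expert earns settlement 23.
strong-case: the expert witness nets 32 − 6 = 26; no expert nets 23. strong-case prefers the expert witness.
weak-case: the expert witness nets 32 − 20 = 12; no expert nets 23. weak-case prefers no expert.
Neither type deviates, so the separating profile is an equilibrium.

Yes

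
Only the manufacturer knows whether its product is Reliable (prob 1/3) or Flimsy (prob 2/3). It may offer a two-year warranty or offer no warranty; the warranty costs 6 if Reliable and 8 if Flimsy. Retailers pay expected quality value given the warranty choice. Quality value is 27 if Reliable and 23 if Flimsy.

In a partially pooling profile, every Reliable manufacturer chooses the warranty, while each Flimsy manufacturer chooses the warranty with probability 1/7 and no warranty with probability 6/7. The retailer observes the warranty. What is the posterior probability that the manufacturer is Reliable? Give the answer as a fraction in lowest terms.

P(the warranty) = (1/3)·1 + (2/3)·(1/7) = 3/7.
By Bayes' rule, P(Reliable | the warranty) = (1/3) / (3/7) = 7/9.

7/9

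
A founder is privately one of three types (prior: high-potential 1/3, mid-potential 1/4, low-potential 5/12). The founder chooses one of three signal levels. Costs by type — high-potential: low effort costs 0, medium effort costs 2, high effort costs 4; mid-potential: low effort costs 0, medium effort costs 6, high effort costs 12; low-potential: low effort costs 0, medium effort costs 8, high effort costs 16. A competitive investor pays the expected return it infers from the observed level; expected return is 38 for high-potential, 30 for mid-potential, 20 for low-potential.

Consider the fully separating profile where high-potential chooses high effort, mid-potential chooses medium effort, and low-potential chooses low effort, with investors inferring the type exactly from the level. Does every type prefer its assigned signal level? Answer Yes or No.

Separating valuations: high effort → 38, medium effort → 30, low effort → 20.
high-potential (assigned high effort): low effort: 20 − 0 = 20; medium effort: 30 − 2 = 28; high effort: 38 − 4 = 34. high-potential stays.
mid-potential (assigned medium effort): low effort: 20 − 0 = 20; medium effort: 30 − 6 = 24; high effort: 38 − 12 = 26. mid-potential prefers high effort.
low-potential (assigned low effort): low effort: 20 − 0 = 20; medium effort: 30 − 8 = 22; high effort: 38 − 16 = 22. low-potential prefers medium effort.
At least one type deviates; the separating profile fails.

No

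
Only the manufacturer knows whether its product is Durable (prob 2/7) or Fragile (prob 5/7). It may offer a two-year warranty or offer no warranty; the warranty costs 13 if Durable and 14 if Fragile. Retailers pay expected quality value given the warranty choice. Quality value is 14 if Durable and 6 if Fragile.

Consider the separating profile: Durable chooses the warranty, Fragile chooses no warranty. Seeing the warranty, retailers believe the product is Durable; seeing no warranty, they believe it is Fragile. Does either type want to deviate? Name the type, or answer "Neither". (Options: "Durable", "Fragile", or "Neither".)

The warranty pays 14; no warranty pays 6.
Durable: assigned the warranty, nets 14 − 13 = 1; deviating to no warranty nets 6.
Fragile: assigned no warranty, nets 6; deviating to the warranty nets 14 − 14 = 0.
The Durable type gains 5 by deviating.

Durable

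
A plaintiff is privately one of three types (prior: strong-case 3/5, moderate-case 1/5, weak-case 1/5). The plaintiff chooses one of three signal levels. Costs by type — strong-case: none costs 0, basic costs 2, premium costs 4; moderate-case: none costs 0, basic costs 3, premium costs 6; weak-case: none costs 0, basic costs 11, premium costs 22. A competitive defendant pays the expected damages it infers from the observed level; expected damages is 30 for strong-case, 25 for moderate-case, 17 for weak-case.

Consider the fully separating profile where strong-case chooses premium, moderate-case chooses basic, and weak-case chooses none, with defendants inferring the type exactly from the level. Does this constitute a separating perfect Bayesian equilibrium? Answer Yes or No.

No

Separating settlements: premium → 30, basic → 25, none → 17.
strong-case (assigned premium): none: 17 − 0 = 17; basic: 25 − 2 = 23; premium: 30 − 4 = 26. strong-case stays.
moderate-case (assigned basic): none: 17 − 0 = 17; basic: 25 − 3 = 22; premium: 30 − 6 = 24. moderate-case prefers premium.
weak-case (assigned none): none: 17 − 0 = 17; basic: 25 − 11 = 14; premium: 30 − 22 = 8. weak-case stays.
At least one type deviates; the separating profile fails.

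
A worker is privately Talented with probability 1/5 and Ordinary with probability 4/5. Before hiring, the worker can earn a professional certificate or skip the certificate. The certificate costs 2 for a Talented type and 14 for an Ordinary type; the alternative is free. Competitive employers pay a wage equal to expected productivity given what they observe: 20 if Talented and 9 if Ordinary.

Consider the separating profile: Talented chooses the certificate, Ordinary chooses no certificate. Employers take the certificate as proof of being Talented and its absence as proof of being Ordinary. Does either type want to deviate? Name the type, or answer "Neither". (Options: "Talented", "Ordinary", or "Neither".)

The certificate pays 20; no certificate pays 9.
Talented: assigned the certificate, nets 20 − 2 = 18; deviating to no certificate nets 9.
Ordinary: assigned no certificate, nets 9; deviating to the certificate nets 20 − 14 = 6.
Both types strictly prefer their assigned action; no profitable deviation.

Neither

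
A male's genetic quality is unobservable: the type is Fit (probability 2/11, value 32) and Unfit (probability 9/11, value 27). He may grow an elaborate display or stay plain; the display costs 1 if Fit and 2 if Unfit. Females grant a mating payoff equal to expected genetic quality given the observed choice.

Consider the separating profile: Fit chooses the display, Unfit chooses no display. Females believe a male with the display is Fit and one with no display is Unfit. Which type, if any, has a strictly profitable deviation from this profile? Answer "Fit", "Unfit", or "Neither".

The display pays 32; no display pays 27.
Fit: assigned the display, nets 32 − 1 = 31; deviating to no display nets 27.
Unfit: assigned no display, nets 27; deviating to the display nets 32 − 2 = 30.
The Unfit type gains 3 by deviating.

Unfit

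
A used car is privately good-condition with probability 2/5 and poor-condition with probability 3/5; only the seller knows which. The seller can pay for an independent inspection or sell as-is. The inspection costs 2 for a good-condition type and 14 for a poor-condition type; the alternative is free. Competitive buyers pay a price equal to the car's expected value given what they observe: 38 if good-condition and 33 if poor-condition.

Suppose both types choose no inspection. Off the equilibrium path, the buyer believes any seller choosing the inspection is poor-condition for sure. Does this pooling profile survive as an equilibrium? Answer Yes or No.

Yes

On path, the buyer holds the prior and pays 2/5·38 + 3/5·33 = 35. Off path (the inspection), believing poor-condition, it pays 33.
good-condition: no inspection nets 35; the inspection nets 33 − 2 = 31. good-condition stays.
poor-condition: no inspection nets 35; the inspection nets 33 − 14 = 19. poor-condition stays.
No type deviates, so pooling is sustained.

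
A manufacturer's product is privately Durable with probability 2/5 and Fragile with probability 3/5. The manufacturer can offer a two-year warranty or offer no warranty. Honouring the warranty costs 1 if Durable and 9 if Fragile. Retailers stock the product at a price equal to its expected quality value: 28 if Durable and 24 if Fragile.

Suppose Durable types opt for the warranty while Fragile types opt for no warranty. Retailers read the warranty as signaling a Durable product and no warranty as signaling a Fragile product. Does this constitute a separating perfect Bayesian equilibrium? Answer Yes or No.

Yes

Under these beliefs, the warranty earns price 28 and no warranty earns price 24.
Durable: the warranty nets 28 − 1 = 27; no warranty nets 24. Durable prefers the warranty.
Fragile: the warranty nets 28 − 9 = 19; no warranty nets 24. Fragile prefers no warranty.
Neither type deviates, so the separating profile is an equilibrium.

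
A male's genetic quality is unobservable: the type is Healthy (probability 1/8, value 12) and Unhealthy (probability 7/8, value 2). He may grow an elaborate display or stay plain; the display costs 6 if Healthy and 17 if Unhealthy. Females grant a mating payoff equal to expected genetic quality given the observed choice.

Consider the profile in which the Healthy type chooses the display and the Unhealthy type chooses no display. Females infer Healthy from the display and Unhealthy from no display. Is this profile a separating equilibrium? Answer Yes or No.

Under these beliefs, the display earns mating payoff 12 and no display earns mating payoff 2.
Healthy: the display nets 12 − 6 = 6; no display nets 2. Healthy prefers the display.
Unhealthy: the display nets 12 − 17 = -5; no display nets 2. Unhealthy prefers no display.
Neither type deviates, so the separating profile is an equilibrium.

Yes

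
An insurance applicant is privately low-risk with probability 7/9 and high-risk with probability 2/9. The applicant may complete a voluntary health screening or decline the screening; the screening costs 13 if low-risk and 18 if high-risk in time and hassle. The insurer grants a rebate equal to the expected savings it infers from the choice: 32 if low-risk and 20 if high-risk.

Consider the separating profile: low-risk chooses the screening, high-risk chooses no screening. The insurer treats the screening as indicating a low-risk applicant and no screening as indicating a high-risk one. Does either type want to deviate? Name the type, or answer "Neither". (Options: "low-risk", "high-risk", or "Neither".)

The screening pays 32; no screening pays 20.
low-risk: assigned the screening, nets 32 − 13 = 19; deviating to no screening nets 20.
high-risk: assigned no screening, nets 20; deviating to the screening nets 32 − 18 = 14.
The low-risk type gains 1 by deviating.

low-risk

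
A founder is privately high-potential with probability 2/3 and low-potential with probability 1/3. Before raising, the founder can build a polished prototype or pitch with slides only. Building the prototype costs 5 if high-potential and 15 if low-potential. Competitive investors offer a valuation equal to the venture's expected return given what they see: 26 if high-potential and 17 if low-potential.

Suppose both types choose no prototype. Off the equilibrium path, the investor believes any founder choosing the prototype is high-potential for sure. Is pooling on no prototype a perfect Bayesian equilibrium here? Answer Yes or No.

Yes

On path, the investor holds the prior and pays 2/3·26 + 1/3·17 = 23. Off path (the prototype), believing high-potential, it pays 26.
high-potential: no prototype nets 23; the prototype nets 26 − 5 = 21. high-potential stays.
low-potential: no prototype nets 23; the prototype nets 26 − 15 = 11. low-potential stays.
No type deviates, so pooling is sustained.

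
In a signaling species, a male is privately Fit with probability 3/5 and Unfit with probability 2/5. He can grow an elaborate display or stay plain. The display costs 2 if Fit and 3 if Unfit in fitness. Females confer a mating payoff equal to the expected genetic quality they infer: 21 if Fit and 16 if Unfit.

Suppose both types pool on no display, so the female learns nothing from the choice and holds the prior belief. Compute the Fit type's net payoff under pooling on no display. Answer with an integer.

19

Pooled mating payoff = 3/5·21 + 2/5·16 = 19.
Fit pays no cost for no display, so net payoff = 19.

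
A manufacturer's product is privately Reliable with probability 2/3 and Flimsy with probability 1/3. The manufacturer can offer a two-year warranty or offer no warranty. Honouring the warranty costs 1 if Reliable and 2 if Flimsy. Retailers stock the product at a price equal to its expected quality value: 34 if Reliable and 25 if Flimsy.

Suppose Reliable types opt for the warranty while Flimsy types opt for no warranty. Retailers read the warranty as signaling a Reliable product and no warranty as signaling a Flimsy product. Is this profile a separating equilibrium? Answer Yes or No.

No

Under these beliefs, the warranty earns price 34 and no warranty earns price 25.
Reliable: the warranty nets 34 − 1 = 33; no warranty nets 25. Reliable prefers the warranty.
Flimsy: the warranty nets 34 − 2 = 32; no warranty nets 25. Flimsy would deviate to the warranty.
Flimsy has a profitable deviation, so the profile is not an equilibrium.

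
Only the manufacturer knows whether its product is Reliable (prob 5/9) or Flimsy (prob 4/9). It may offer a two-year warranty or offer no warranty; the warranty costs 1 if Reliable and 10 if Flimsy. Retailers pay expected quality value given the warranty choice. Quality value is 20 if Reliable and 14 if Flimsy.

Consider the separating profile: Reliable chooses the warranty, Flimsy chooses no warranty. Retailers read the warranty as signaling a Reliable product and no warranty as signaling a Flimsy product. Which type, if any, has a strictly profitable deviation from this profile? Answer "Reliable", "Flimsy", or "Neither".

The warranty pays 20; no warranty pays 14.
Reliable: assigned the warranty, nets 20 − 1 = 19; deviating to no warranty nets 14.
Flimsy: assigned no warranty, nets 14; deviating to the warranty nets 20 − 10 = 10.
Both types strictly prefer their assigned action; no profitable deviation.

Neither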